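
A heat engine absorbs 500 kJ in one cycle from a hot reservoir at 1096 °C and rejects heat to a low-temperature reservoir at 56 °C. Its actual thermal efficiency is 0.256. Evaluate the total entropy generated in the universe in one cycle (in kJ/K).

T_H = 1096 °C → 1096 + 273.15 = 1369.15 K.
T_C = 56 °C → 56 + 273.15 = 329.15 K.
W = η·Q_H = 0.256 × 500 = 128.0 kJ, so Q_C = Q_H − W = 372.0 kJ.
Reservoir entropy changes: ΔS_H = −Q_H/T_H = −500/1369.15 = -0.3652 kJ/K and ΔS_C = +Q_C/T_C = 372.0/329.15 = 1.130 kJ/K.
ΔS_univ = −Q_H/T_H + Q_C/T_C = 0.765 kJ/K (> 0, since η = 0.256 < η_Carnot = 0.760).

ΔS_univ ≈ 0.765 kJ/K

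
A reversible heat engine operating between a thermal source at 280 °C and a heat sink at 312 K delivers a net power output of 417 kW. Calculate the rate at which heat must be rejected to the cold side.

Q̇_C ≈ 540 kW

T_H = 280 °C → 280 + 273.15 = 553.15 K.
Carnot efficiency: η = 1 − T_C/T_H = 1 − 312.00/553.15 = 0.4360.
Since Q_C/Q_H = T_C/T_H and Q_H = W/η, Q_C = W·T_C/(T_H − T_C) = 417 × 312.00/241.15 = 540 kW.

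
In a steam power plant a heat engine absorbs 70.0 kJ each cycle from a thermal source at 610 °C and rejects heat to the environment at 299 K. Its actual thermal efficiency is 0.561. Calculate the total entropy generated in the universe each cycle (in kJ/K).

T_H = 610 °C → 610 + 273.15 = 883.15 K.
W = η·Q_H = 0.561 × 70.0 = 39.27 kJ, so Q_C = Q_H − W = 30.73 kJ.
Entropy balance on the reservoirs: −Q_H/T_H = -0.07926 kJ/K, +Q_C/T_C = 0.1028 kJ/K.
ΔS_univ = −Q_H/T_H + Q_C/T_C = 0.02351 kJ/K (> 0, since η = 0.561 < η_Carnot = 0.661).

ΔS_univ ≈ 0.02351 kJ/K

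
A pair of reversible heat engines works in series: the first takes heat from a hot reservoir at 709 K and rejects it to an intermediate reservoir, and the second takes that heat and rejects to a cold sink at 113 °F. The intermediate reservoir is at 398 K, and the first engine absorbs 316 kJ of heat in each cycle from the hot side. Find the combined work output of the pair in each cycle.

W_total ≈ 174 kJ

T_C = 113 °F → (113 − 32) × 5/9 = 45.00 °C = 318.15 K.
Two reversible stages in series are equivalent to a single Carnot engine between T_H and T_C, so η_total = 1 − T_C/T_H = 1 − 318.15/709.00 = 0.5513.
W_total = η_total · Q_H = 0.5513 × 316 = 174 kJ.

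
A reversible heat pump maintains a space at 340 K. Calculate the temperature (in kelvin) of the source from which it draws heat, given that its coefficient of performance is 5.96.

T_C ≈ 283 K

COP_HP = T_H/(T_H − T_C) ⇒ T_C = T_H·(COP_HP − 1)/COP_HP = 340.00 × (5.96 − 1)/5.96 = 283 K.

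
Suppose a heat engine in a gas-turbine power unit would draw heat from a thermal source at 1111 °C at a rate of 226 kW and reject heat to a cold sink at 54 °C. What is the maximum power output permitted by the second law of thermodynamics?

Ẇ_max ≈ 173 kW

T_H = 1111 °C → 1111 + 273.15 = 1384.15 K.
T_C = 54 °C → 54 + 273.15 = 327.15 K.
By the Carnot theorem, η_max = 1 − T_C/T_H = 1 − 327.15/1384.15 = 0.7636.
W_max = η_max · Q_H = 0.7636 × 226 = 173 kW.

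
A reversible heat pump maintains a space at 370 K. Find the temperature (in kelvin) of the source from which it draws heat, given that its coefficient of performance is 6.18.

T_C ≈ 310 K

COP_HP = T_H/(T_H − T_C) ⇒ T_C = T_H·(COP_HP − 1)/COP_HP = 370.00 × (6.18 − 1)/6.18 = 310 K.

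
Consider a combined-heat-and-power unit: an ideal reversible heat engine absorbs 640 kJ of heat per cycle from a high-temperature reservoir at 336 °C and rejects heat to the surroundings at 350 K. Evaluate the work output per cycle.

T_H = 336 °C → 336 + 273.15 = 609.15 K.
Since the cycle is reversible, η = 1 − T_C/T_H = 1 − 350.00/609.15 = 0.4254.
W = η·Q_H = 0.4254 × 640 = 272 kJ.

W ≈ 272 kJ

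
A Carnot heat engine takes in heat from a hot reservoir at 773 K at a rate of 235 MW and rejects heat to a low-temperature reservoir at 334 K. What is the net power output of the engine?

Ẇ ≈ 133.5 MW

The Carnot efficiency is η = 1 − T_C/T_H = 1 − 334.00/773.00 = 0.5679.
W = η·Q_H = 0.5679 × 235 = 133.5 MW.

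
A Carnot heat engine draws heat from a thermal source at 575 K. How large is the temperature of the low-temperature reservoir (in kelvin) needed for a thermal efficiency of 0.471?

T_C ≈ 304.2 K

From η = 1 − T_C/T_H, T_C = T_H·(1 − η) = 575.00 × (1 − 0.471) = 304.2 K.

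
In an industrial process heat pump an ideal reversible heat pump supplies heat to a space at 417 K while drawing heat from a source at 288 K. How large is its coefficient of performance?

COP_HP ≈ 3.23

The Carnot heat-pump COP is COP_HP = T_H/(T_H − T_C) = 417.00/(417.00 − 288.00) = 3.23.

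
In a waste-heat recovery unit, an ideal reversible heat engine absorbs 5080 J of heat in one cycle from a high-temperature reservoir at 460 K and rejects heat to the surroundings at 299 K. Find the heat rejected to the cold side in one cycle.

The Carnot efficiency is η = 1 − T_C/T_H = 1 − 299.00/460.00 = 0.3500.
For a reversible cycle Q_C/Q_H = T_C/T_H, so Q_C = 5080 × 299.00/460.00 = 3302 J.

Q_C ≈ 3302 J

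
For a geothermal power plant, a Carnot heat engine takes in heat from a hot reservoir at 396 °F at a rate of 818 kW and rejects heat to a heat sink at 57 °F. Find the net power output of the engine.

Ẇ ≈ 324 kW

T_H = 396 °F → (396 − 32) × 5/9 = 202.22 °C = 475.37 K.
T_C = 57 °F → (57 − 32) × 5/9 = 13.89 °C = 287.04 K.
Since the cycle is reversible, η = 1 − T_C/T_H = 1 − 287.04/475.37 = 0.3962.
W = η·Q_H = 0.3962 × 818 = 324 kW.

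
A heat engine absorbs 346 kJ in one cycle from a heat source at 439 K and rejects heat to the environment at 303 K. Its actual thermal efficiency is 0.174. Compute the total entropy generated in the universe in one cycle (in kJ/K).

W = η·Q_H = 0.174 × 346 = 60.20 kJ, so Q_C = Q_H − W = 285.8 kJ.
Reservoir entropy changes: ΔS_H = −Q_H/T_H = −346/439.00 = -0.7882 kJ/K and ΔS_C = +Q_C/T_C = 285.8/303.00 = 0.9432 kJ/K.
ΔS_univ = −Q_H/T_H + Q_C/T_C = 0.155 kJ/K (> 0, since η = 0.174 < η_Carnot = 0.310).

ΔS_univ ≈ 0.155 kJ/K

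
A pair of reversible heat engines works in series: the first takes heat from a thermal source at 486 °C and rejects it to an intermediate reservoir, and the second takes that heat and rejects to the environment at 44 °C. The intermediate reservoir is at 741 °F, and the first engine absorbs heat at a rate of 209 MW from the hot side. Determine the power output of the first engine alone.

Ẇ₁ ≈ 25.36 MW

T_H = 486 °C → 486 + 273.15 = 759.15 K.
T_C = 44 °C → 44 + 273.15 = 317.15 K.
T_m = 741 °F → (741 − 32) × 5/9 = 393.89 °C = 667.04 K.
First-stage efficiency η₁ = 1 − T_m/T_H = 1 − 667.04/759.15 = 0.1213.
W₁ = η₁·Q_H = 0.1213 × 209 = 25.36 MW.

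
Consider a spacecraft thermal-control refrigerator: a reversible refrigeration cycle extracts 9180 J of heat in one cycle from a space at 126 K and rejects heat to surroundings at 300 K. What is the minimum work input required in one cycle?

W_in ≈ 12700 J

COP_R = T_C/(T_H − T_C) = 126.00/174.00 = 0.7241.
W = Q_C/COP_R = 9180/0.7241 = 12700 J.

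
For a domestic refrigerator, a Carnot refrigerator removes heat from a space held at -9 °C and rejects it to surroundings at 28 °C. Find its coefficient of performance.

COP_R ≈ 7.139

T_H = 28 °C → 28 + 273.15 = 301.15 K.
T_C = -9 °C → -9 + 273.15 = 264.15 K.
Carnot COP: COP_R = T_C/(T_H − T_C) = 264.15/(301.15 − 264.15) = 7.139.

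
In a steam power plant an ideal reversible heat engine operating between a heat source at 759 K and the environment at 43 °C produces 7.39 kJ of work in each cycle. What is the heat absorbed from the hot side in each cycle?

Q_H ≈ 12.7 kJ

T_C = 43 °C → 43 + 273.15 = 316.15 K.
Carnot efficiency: η = 1 − T_C/T_H = 1 − 316.15/759.00 = 0.5835.
Q_H = W/η = 7.39/0.5835 = 12.7 kJ.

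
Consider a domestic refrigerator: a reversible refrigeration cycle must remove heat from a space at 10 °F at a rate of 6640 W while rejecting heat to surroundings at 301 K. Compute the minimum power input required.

T_C = 10 °F → (10 − 32) × 5/9 = -12.22 °C = 260.93 K.
Carnot COP: COP_R = T_C/(T_H − T_C) = 260.93/40.07 = 6.5114.
W = Q_C/COP_R = 6640/6.5114 = 1020 W.

Ẇ_in ≈ 1020 W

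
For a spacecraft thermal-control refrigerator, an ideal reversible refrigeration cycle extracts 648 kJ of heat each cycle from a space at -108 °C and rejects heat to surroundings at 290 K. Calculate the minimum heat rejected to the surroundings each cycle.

T_C = -108 °C → -108 + 273.15 = 165.15 K.
For a reversible cycle Q_H/Q_C = T_H/T_C, so Q_H = Q_C·T_H/T_C = 648 × 290.00/165.15 = 1140 kJ.

Q_H ≈ 1140 kJ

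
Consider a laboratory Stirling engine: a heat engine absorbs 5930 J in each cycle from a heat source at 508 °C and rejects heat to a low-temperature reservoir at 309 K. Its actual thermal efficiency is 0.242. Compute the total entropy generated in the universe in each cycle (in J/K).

T_H = 508 °C → 508 + 273.15 = 781.15 K.
W = η·Q_H = 0.242 × 5930 = 1435 J, so Q_C = Q_H − W = 4495 J.
The hot reservoir loses entropy Q_H/T_H = 5930/781.15 = 7.591 J/K; the cold reservoir gains Q_C/T_C = 4495/309.00 = 14.55 J/K.
ΔS_univ = −Q_H/T_H + Q_C/T_C = 6.96 J/K (> 0, since η = 0.242 < η_Carnot = 0.604).

ΔS_univ ≈ 6.96 J/K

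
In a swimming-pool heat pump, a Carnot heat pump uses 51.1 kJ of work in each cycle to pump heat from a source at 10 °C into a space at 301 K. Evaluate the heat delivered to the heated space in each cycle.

T_C = 10 °C → 10 + 273.15 = 283.15 K.
COP_HP = T_H/(T_H − T_C) = 301.00/17.85 = 16.8627.
Q_H = COP_HP · W = 16.8627 × 51.1 = 862 kJ.

Q_H ≈ 862 kJ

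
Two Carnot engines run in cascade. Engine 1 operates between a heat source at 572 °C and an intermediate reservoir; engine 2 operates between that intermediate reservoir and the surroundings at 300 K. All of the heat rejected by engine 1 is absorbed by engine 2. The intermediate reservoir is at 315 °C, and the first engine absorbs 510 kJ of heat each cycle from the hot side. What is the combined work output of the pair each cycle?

W_total ≈ 329 kJ

T_H = 572 °C → 572 + 273.15 = 845.15 K.
Two reversible stages in series are equivalent to a single Carnot engine between T_H and T_C, so η_total = 1 − T_C/T_H = 1 − 300.00/845.15 = 0.6450.
W_total = η_total · Q_H = 0.6450 × 510 = 329 kJ.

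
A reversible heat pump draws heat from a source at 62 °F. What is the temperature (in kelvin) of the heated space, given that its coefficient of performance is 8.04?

T_C = 62 °F → (62 − 32) × 5/9 = 16.67 °C = 289.82 K.
COP_HP = T_H/(T_H − T_C) ⇒ T_H = T_C·COP_HP/(COP_HP − 1) = 289.82 × 8.04/(8.04 − 1) = 331 K.

T_H ≈ 331 K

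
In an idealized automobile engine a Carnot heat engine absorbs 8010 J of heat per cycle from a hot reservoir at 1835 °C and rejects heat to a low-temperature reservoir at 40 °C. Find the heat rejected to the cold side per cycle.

T_H = 1835 °C → 1835 + 273.15 = 2108.15 K.
T_C = 40 °C → 40 + 273.15 = 313.15 K.
Carnot efficiency: η = 1 − T_C/T_H = 1 − 313.15/2108.15 = 0.8515.
For a reversible cycle Q_C/Q_H = T_C/T_H, so Q_C = 8010 × 313.15/2108.15 = 1190 J.

Q_C ≈ 1190 J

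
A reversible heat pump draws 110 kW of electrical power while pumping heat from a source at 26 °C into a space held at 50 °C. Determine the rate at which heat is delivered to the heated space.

T_H = 50 °C → 50 + 273.15 = 323.15 K.
T_C = 26 °C → 26 + 273.15 = 299.15 K.
COP_HP = T_H/(T_H − T_C) = 323.15/24.00 = 13.4646.
Q_H = COP_HP · W = 13.4646 × 110 = 1480 kW.

Q̇_H ≈ 1480 kW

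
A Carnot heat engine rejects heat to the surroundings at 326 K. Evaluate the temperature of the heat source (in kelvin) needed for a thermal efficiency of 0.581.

T_H ≈ 778 K

From η = 1 − T_C/T_H, solving for T_H gives T_H = T_C/(1 − η) = 326.00/(1 − 0.581) = 778 K.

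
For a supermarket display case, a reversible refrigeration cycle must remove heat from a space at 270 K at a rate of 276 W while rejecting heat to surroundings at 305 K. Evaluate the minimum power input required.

Ẇ_in ≈ 35.8 W

For a reversible refrigerator, COP_R = T_C/(T_H − T_C) = 270.00/35.00 = 7.7143.
W = Q_C/COP_R = 276/7.7143 = 35.8 W.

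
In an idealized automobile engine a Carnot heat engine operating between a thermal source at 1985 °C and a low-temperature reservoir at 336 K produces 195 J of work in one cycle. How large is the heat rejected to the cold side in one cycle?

T_H = 1985 °C → 1985 + 273.15 = 2258.15 K.
For a reversible engine, η = 1 − T_C/T_H = 1 − 336.00/2258.15 = 0.8512.
Since Q_C/Q_H = T_C/T_H and Q_H = W/η, Q_C = W·T_C/(T_H − T_C) = 195 × 336.00/1922.15 = 34.1 J.

Q_C ≈ 34.1 J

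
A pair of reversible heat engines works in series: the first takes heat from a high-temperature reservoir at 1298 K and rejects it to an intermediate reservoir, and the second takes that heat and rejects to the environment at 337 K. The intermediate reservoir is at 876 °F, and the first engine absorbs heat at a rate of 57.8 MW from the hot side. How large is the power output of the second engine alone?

Ẇ₂ ≈ 18.0 MW

T_m = 876 °F → (876 − 32) × 5/9 = 468.89 °C = 742.04 K.
Heat entering the second stage: Q_m = Q_H·(T_m/T_H) = 57.8 × 742.04/1298.00 = 33.0 MW.
Second-stage efficiency η₂ = 1 − T_C/T_m = 1 − 337.00/742.04 = 0.5458, so W₂ = η₂·Q_m = 18.0 MW.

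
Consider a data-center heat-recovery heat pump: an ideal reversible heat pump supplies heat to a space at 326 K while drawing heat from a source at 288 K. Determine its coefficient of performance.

COP_HP ≈ 8.58

The Carnot heat-pump COP is COP_HP = T_H/(T_H − T_C) = 326.00/(326.00 − 288.00) = 8.58.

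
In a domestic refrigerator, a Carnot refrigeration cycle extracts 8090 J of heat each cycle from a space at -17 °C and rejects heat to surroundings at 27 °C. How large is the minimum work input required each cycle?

W_in ≈ 1390 J

T_H = 27 °C → 27 + 273.15 = 300.15 K.
T_C = -17 °C → -17 + 273.15 = 256.15 K.
For a reversible refrigerator, COP_R = T_C/(T_H − T_C) = 256.15/44.00 = 5.8216.
W = Q_C/COP_R = 8090/5.8216 = 1390 J.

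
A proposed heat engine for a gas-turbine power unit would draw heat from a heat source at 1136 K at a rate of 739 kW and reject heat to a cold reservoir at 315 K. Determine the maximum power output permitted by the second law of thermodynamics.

Ẇ_max ≈ 534.1 kW

No engine can exceed the Carnot limit: η_max = 1 − T_C/T_H = 1 − 315.00/1136.00 = 0.7227.
W_max = η_max · Q_H = 0.7227 × 739 = 534.1 kW.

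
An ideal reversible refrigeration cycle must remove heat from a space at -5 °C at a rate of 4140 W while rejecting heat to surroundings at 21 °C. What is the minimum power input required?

Ẇ_in ≈ 401 W

T_H = 21 °C → 21 + 273.15 = 294.15 K.
T_C = -5 °C → -5 + 273.15 = 268.15 K.
For a reversible refrigerator, COP_R = T_C/(T_H − T_C) = 268.15/26.00 = 10.3135.
W = Q_C/COP_R = 4140/10.3135 = 401 W.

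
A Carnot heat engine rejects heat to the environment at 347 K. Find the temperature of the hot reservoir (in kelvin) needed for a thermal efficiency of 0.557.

T_H ≈ 783 K

From η = 1 − T_C/T_H, solving for T_H gives T_H = T_C/(1 − η) = 347.00/(1 − 0.557) = 783 K.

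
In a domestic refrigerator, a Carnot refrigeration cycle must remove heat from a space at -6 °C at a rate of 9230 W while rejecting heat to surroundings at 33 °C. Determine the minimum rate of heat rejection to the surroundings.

Q̇_H ≈ 10600 W

T_H = 33 °C → 33 + 273.15 = 306.15 K.
T_C = -6 °C → -6 + 273.15 = 267.15 K.
For a reversible cycle Q_H/Q_C = T_H/T_C, so Q_H = Q_C·T_H/T_C = 9230 × 306.15/267.15 = 10600 W.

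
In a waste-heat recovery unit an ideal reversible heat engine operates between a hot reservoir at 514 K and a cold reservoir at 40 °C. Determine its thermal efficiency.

T_C = 40 °C → 40 + 273.15 = 313.15 K.
The Carnot efficiency is η = 1 − T_C/T_H = 1 − 313.15/514.00 = 0.391.

η ≈ 0.391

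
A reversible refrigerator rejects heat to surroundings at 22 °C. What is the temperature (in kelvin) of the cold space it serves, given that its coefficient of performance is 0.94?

T_H = 22 °C → 22 + 273.15 = 295.15 K.
COP_R = T_C/(T_H − T_C) ⇒ T_C = T_H·COP_R/(1 + COP_R) = 295.15 × 0.94/(1 + 0.94) = 143 K.

T_C ≈ 143 K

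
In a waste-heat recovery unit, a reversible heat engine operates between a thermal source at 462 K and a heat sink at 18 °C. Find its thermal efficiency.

η ≈ 0.370

T_C = 18 °C → 18 + 273.15 = 291.15 K.
Since the cycle is reversible, η = 1 − T_C/T_H = 1 − 291.15/462.00 = 0.370.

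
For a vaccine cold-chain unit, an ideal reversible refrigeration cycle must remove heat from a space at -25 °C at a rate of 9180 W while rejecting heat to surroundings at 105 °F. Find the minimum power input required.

Ẇ_in ≈ 2430 W

T_H = 105 °F → (105 − 32) × 5/9 = 40.56 °C = 313.71 K.
T_C = -25 °C → -25 + 273.15 = 248.15 K.
The reversible coefficient of performance is COP_R = T_C/(T_H − T_C) = 248.15/65.56 = 3.7853.
W = Q_C/COP_R = 9180/3.7853 = 2430 W.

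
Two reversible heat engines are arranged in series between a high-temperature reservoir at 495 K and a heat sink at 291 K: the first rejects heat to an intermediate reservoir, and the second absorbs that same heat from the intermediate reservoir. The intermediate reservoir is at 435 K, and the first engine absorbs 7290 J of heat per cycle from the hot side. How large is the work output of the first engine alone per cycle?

W₁ ≈ 883.6 J

First-stage efficiency η₁ = 1 − T_m/T_H = 1 − 435.00/495.00 = 0.1212.
W₁ = η₁·Q_H = 0.1212 × 7290 = 883.6 J.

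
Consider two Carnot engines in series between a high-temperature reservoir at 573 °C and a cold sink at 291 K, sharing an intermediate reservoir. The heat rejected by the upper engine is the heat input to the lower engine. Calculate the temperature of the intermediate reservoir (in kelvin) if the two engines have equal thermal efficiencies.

T_m ≈ 496 K

T_H = 573 °C → 573 + 273.15 = 846.15 K.
Equal efficiencies require 1 − T_m/T_H = 1 − T_C/T_m, i.e. T_m/T_H = T_C/T_m, so T_m = √(T_H·T_C) = √(846.15 × 291.00) = 496 K.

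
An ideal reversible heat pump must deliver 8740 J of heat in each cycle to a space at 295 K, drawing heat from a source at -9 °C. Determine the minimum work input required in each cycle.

T_C = -9 °C → -9 + 273.15 = 264.15 K.
COP_HP = T_H/(T_H − T_C) = 295.00/30.85 = 9.5624.
W = Q_H/COP_HP = 8740/9.5624 = 914 J.

W_in ≈ 914 J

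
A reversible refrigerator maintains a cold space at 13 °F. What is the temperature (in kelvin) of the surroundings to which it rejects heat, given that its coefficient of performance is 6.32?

T_C = 13 °F → (13 − 32) × 5/9 = -10.56 °C = 262.59 K.
COP_R = T_C/(T_H − T_C) ⇒ T_H = T_C·(1 + 1/COP_R) = 262.59 × (1 + 1/6.32) = 304 K.

T_H ≈ 304 K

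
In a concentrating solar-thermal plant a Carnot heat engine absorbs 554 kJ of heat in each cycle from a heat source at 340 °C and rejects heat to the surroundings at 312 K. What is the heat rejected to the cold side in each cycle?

T_H = 340 °C → 340 + 273.15 = 613.15 K.
The Carnot efficiency is η = 1 − T_C/T_H = 1 − 312.00/613.15 = 0.4912.
For a reversible cycle Q_C/Q_H = T_C/T_H, so Q_C = 554 × 312.00/613.15 = 281.9 kJ.

Q_C ≈ 281.9 kJ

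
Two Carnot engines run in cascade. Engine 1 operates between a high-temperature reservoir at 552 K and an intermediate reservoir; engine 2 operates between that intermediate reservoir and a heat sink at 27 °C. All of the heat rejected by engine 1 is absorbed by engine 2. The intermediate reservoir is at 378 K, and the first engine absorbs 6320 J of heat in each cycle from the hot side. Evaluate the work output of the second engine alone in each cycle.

W₂ ≈ 891.3 J

T_C = 27 °C → 27 + 273.15 = 300.15 K.
Heat entering the second stage: Q_m = Q_H·(T_m/T_H) = 6320 × 378.00/552.00 = 4328 J.
Second-stage efficiency η₂ = 1 − T_C/T_m = 1 − 300.15/378.00 = 0.2060, so W₂ = η₂·Q_m = 891.3 J.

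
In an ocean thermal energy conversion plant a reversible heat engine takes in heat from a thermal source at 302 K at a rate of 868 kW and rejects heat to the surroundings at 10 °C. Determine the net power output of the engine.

Ẇ ≈ 54.18 kW

T_C = 10 °C → 10 + 273.15 = 283.15 K.
η_rev = 1 − T_C/T_H = 1 − 283.15/302.00 = 0.0624.
W = η·Q_H = 0.0624 × 868 = 54.18 kW.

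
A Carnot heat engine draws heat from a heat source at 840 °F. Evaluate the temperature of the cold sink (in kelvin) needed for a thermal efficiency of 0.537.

T_H = 840 °F → (840 − 32) × 5/9 = 448.89 °C = 722.04 K.
From η = 1 − T_C/T_H, T_C = T_H·(1 − η) = 722.04 × (1 − 0.537) = 334 K.

T_C ≈ 334 K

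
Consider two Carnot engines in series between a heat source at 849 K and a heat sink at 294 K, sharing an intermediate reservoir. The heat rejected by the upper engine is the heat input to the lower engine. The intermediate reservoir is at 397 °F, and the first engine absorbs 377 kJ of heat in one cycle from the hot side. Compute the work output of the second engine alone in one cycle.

W₂ ≈ 80.79 kJ

T_m = 397 °F → (397 − 32) × 5/9 = 202.78 °C = 475.93 K.
Heat entering the second stage: Q_m = Q_H·(T_m/T_H) = 377 × 475.93/849.00 = 211.3 kJ.
Second-stage efficiency η₂ = 1 − T_C/T_m = 1 − 294.00/475.93 = 0.3823, so W₂ = η₂·Q_m = 80.79 kJ.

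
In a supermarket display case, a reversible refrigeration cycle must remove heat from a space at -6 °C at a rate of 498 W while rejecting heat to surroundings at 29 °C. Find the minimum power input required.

T_H = 29 °C → 29 + 273.15 = 302.15 K.
T_C = -6 °C → -6 + 273.15 = 267.15 K.
The reversible coefficient of performance is COP_R = T_C/(T_H − T_C) = 267.15/35.00 = 7.6329.
W = Q_C/COP_R = 498/7.6329 = 65.2 W.

Ẇ_in ≈ 65.2 W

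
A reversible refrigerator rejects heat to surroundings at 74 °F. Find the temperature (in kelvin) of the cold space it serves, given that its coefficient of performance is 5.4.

T_H = 74 °F → (74 − 32) × 5/9 = 23.33 °C = 296.48 K.
COP_R = T_C/(T_H − T_C) ⇒ T_C = T_H·COP_R/(1 + COP_R) = 296.48 × 5.4/(1 + 5.4) = 250.2 K.

T_C ≈ 250.2 K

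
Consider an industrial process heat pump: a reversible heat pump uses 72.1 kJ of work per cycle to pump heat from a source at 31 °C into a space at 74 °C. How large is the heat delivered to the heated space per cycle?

T_H = 74 °C → 74 + 273.15 = 347.15 K.
T_C = 31 °C → 31 + 273.15 = 304.15 K.
The Carnot heat-pump COP is COP_HP = T_H/(T_H − T_C) = 347.15/43.00 = 8.0733.
Q_H = COP_HP · W = 8.0733 × 72.1 = 582 kJ.

Q_H ≈ 582 kJ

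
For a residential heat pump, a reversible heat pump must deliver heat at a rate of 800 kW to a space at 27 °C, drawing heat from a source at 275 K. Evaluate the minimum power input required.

Ẇ_in ≈ 67.03 kW

T_H = 27 °C → 27 + 273.15 = 300.15 K.
COP_HP = T_H/(T_H − T_C) = 300.15/25.15 = 11.9344.
W = Q_H/COP_HP = 800/11.9344 = 67.03 kW.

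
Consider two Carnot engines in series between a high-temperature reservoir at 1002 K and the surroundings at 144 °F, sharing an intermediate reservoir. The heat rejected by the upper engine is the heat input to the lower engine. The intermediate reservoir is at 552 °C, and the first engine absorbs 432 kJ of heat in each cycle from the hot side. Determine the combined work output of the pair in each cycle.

T_C = 144 °F → (144 − 32) × 5/9 = 62.22 °C = 335.37 K.
Two reversible stages in series are equivalent to a single Carnot engine between T_H and T_C, so η_total = 1 − T_C/T_H = 1 − 335.37/1002.00 = 0.6653.
W_total = η_total · Q_H = 0.6653 × 432 = 287.4 kJ.

W_total ≈ 287.4 kJ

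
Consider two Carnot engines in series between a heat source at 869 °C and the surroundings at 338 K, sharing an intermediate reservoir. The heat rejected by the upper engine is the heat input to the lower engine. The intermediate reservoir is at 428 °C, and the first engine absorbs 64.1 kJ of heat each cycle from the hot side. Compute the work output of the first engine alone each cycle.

W₁ ≈ 24.75 kJ

T_H = 869 °C → 869 + 273.15 = 1142.15 K.
T_m = 428 °C → 428 + 273.15 = 701.15 K.
First-stage efficiency η₁ = 1 − T_m/T_H = 1 − 701.15/1142.15 = 0.3861.
W₁ = η₁·Q_H = 0.3861 × 64.1 = 24.75 kJ.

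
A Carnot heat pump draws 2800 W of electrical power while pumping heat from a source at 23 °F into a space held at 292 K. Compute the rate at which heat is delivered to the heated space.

Q̇_H ≈ 34300 W

T_C = 23 °F → (23 − 32) × 5/9 = -5.00 °C = 268.15 K.
Reversible heating COP: COP_HP = T_H/(T_H − T_C) = 292.00/23.85 = 12.2432.
Q_H = COP_HP · W = 12.2432 × 2800 = 34300 W.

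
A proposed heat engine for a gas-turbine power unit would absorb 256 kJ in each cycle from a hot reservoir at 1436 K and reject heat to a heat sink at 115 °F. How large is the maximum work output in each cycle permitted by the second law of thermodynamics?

W_max ≈ 199.1 kJ

T_C = 115 °F → (115 − 32) × 5/9 = 46.11 °C = 319.26 K.
The second-law ceiling is the Carnot efficiency, η_max = 1 − T_C/T_H = 1 − 319.26/1436.00 = 0.7777.
W_max = η_max · Q_H = 0.7777 × 256 = 199.1 kJ.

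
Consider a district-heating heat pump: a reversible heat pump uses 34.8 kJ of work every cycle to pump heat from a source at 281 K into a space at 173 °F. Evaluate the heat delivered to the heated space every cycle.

T_H = 173 °F → (173 − 32) × 5/9 = 78.33 °C = 351.48 K.
The Carnot heat-pump COP is COP_HP = T_H/(T_H − T_C) = 351.48/70.48 = 4.9868.
Q_H = COP_HP · W = 4.9868 × 34.8 = 174 kJ.

Q_H ≈ 174 kJ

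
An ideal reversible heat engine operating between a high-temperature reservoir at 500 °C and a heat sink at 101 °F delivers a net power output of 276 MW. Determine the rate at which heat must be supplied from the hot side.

Q̇_H ≈ 462 MW

T_H = 500 °C → 500 + 273.15 = 773.15 K.
T_C = 101 °F → (101 − 32) × 5/9 = 38.33 °C = 311.48 K.
Carnot efficiency: η = 1 − T_C/T_H = 1 − 311.48/773.15 = 0.5971.
Q_H = W/η = 276/0.5971 = 462 MW.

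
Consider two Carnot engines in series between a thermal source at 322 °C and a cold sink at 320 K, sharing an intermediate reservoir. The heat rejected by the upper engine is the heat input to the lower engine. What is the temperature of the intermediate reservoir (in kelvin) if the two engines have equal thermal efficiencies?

T_m ≈ 436.4 K

T_H = 322 °C → 322 + 273.15 = 595.15 K.
Equal efficiencies require 1 − T_m/T_H = 1 − T_C/T_m, i.e. T_m/T_H = T_C/T_m, so T_m = √(T_H·T_C) = √(595.15 × 320.00) = 436.4 K.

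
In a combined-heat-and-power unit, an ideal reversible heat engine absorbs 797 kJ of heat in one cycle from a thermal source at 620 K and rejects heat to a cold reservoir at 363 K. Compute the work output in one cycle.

For a reversible engine, η = 1 − T_C/T_H = 1 − 363.00/620.00 = 0.4145.
W = η·Q_H = 0.4145 × 797 = 330 kJ.

W ≈ 330 kJ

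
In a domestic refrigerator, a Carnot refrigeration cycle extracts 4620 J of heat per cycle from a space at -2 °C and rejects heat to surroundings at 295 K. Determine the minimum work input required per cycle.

T_C = -2 °C → -2 + 273.15 = 271.15 K.
Carnot COP: COP_R = T_C/(T_H − T_C) = 271.15/23.85 = 11.3690.
W = Q_C/COP_R = 4620/11.3690 = 406.4 J.

W_in ≈ 406.4 J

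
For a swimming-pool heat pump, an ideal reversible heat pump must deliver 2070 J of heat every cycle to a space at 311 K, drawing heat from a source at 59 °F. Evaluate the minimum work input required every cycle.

W_in ≈ 152.1 J

T_C = 59 °F → (59 − 32) × 5/9 = 15.00 °C = 288.15 K.
COP_HP = T_H/(T_H − T_C) = 311.00/22.85 = 13.6105.
W = Q_H/COP_HP = 2070/13.6105 = 152.1 J.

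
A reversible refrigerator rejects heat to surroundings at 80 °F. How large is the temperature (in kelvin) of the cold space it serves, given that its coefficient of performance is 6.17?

T_H = 80 °F → (80 − 32) × 5/9 = 26.67 °C = 299.82 K.
COP_R = T_C/(T_H − T_C) ⇒ T_C = T_H·COP_R/(1 + COP_R) = 299.82 × 6.17/(1 + 6.17) = 258 K.

T_C ≈ 258 K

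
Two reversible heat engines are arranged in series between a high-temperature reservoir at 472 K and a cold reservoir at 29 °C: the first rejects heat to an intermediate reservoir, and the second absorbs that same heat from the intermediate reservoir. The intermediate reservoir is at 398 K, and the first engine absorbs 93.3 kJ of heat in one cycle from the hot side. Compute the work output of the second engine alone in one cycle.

T_C = 29 °C → 29 + 273.15 = 302.15 K.
Heat entering the second stage: Q_m = Q_H·(T_m/T_H) = 93.3 × 398.00/472.00 = 78.7 kJ.
Second-stage efficiency η₂ = 1 − T_C/T_m = 1 − 302.15/398.00 = 0.2408, so W₂ = η₂·Q_m = 18.9 kJ.

W₂ ≈ 18.9 kJ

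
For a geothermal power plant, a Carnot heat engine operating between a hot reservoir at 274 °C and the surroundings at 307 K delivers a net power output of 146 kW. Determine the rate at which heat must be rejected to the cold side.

T_H = 274 °C → 274 + 273.15 = 547.15 K.
Since the cycle is reversible, η = 1 − T_C/T_H = 1 − 307.00/547.15 = 0.4389.
Since Q_C/Q_H = T_C/T_H and Q_H = W/η, Q_C = W·T_C/(T_H − T_C) = 146 × 307.00/240.15 = 186.6 kW.

Q̇_C ≈ 186.6 kW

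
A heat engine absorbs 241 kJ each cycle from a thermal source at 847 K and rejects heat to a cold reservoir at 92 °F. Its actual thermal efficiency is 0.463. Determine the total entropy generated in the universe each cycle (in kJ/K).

ΔS_univ ≈ 0.138 kJ/K

T_C = 92 °F → (92 − 32) × 5/9 = 33.33 °C = 306.48 K.
W = η·Q_H = 0.463 × 241 = 111.6 kJ, so Q_C = Q_H − W = 129.4 kJ.
The hot reservoir loses entropy Q_H/T_H = 241/847.00 = 0.2845 kJ/K; the cold reservoir gains Q_C/T_C = 129.4/306.48 = 0.4223 kJ/K.
ΔS_univ = −Q_H/T_H + Q_C/T_C = 0.138 kJ/K (> 0, since η = 0.463 < η_Carnot = 0.638).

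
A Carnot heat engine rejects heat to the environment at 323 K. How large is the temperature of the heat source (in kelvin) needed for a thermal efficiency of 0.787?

From η = 1 − T_C/T_H, solving for T_H gives T_H = T_C/(1 − η) = 323.00/(1 − 0.787) = 1516 K.

T_H ≈ 1516 K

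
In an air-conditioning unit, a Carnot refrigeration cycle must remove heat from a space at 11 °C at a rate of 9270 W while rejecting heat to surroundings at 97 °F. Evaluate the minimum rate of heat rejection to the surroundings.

T_H = 97 °F → (97 − 32) × 5/9 = 36.11 °C = 309.26 K.
T_C = 11 °C → 11 + 273.15 = 284.15 K.
For a reversible cycle Q_H/Q_C = T_H/T_C, so Q_H = Q_C·T_H/T_C = 9270 × 309.26/284.15 = 10100 W.

Q̇_H ≈ 10100 W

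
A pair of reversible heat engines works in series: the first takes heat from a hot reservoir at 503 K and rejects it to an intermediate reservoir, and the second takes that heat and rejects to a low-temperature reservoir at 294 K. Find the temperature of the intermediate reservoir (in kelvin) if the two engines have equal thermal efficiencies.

Equal efficiencies require 1 − T_m/T_H = 1 − T_C/T_m, i.e. T_m/T_H = T_C/T_m, so T_m = √(T_H·T_C) = √(503.00 × 294.00) = 385 K.

T_m ≈ 385 K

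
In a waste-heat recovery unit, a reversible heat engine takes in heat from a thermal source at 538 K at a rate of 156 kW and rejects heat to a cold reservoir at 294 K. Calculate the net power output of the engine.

Ẇ ≈ 70.75 kW

Carnot efficiency: η = 1 − T_C/T_H = 1 − 294.00/538.00 = 0.4535.
W = η·Q_H = 0.4535 × 156 = 70.75 kW.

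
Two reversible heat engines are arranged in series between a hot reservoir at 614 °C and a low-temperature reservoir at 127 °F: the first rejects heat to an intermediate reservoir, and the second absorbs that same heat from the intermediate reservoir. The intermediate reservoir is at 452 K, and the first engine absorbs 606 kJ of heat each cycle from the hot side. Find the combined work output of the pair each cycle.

T_H = 614 °C → 614 + 273.15 = 887.15 K.
T_C = 127 °F → (127 − 32) × 5/9 = 52.78 °C = 325.93 K.
Two reversible stages in series are equivalent to a single Carnot engine between T_H and T_C, so η_total = 1 − T_C/T_H = 1 − 325.93/887.15 = 0.6326.
W_total = η_total · Q_H = 0.6326 × 606 = 383 kJ.

W_total ≈ 383 kJ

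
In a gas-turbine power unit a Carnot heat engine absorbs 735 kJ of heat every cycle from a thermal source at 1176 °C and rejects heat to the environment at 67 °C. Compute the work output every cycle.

T_H = 1176 °C → 1176 + 273.15 = 1449.15 K.
T_C = 67 °C → 67 + 273.15 = 340.15 K.
Since the cycle is reversible, η = 1 − T_C/T_H = 1 − 340.15/1449.15 = 0.7653.
W = η·Q_H = 0.7653 × 735 = 562.5 kJ.

W ≈ 562.5 kJ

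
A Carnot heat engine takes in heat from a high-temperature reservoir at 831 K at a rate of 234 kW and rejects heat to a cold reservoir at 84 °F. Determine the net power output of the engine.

T_C = 84 °F → (84 − 32) × 5/9 = 28.89 °C = 302.04 K.
Carnot efficiency: η = 1 − T_C/T_H = 1 − 302.04/831.00 = 0.6365.
W = η·Q_H = 0.6365 × 234 = 149 kW.

Ẇ ≈ 149 kW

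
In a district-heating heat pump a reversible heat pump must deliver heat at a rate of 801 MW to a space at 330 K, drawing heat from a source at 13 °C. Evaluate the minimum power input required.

Ẇ_in ≈ 106.4 MW

T_C = 13 °C → 13 + 273.15 = 286.15 K.
COP_HP = T_H/(T_H − T_C) = 330.00/43.85 = 7.5257.
W = Q_H/COP_HP = 801/7.5257 = 106.4 MW.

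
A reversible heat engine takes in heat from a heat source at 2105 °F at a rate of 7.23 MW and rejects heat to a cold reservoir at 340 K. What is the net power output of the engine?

T_H = 2105 °F → (2105 − 32) × 5/9 = 1151.67 °C = 1424.82 K.
Since the cycle is reversible, η = 1 − T_C/T_H = 1 − 340.00/1424.82 = 0.7614.
W = η·Q_H = 0.7614 × 7.23 = 5.505 MW.

Ẇ ≈ 5.505 MW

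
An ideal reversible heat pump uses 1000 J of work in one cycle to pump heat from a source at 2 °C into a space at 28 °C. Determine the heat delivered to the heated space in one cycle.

Q_H ≈ 11580 J

T_H = 28 °C → 28 + 273.15 = 301.15 K.
T_C = 2 °C → 2 + 273.15 = 275.15 K.
The Carnot heat-pump COP is COP_HP = T_H/(T_H − T_C) = 301.15/26.00 = 11.5827.
Q_H = COP_HP · W = 11.5827 × 1000 = 11580 J.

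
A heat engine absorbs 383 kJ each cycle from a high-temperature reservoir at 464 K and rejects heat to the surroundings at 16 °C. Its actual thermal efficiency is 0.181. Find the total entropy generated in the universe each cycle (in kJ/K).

ΔS_univ ≈ 0.259 kJ/K

T_C = 16 °C → 16 + 273.15 = 289.15 K.
W = η·Q_H = 0.181 × 383 = 69.32 kJ, so Q_C = Q_H − W = 313.7 kJ.
Entropy balance on the reservoirs: −Q_H/T_H = -0.8254 kJ/K, +Q_C/T_C = 1.085 kJ/K.
ΔS_univ = −Q_H/T_H + Q_C/T_C = 0.259 kJ/K (> 0, since η = 0.181 < η_Carnot = 0.377).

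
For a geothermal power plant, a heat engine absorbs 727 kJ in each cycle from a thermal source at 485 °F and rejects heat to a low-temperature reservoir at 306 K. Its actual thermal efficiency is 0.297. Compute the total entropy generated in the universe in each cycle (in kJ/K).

T_H = 485 °F → (485 − 32) × 5/9 = 251.67 °C = 524.82 K.
W = η·Q_H = 0.297 × 727 = 215.9 kJ, so Q_C = Q_H − W = 511.1 kJ.
Reservoir entropy changes: ΔS_H = −Q_H/T_H = −727/524.82 = -1.385 kJ/K and ΔS_C = +Q_C/T_C = 511.1/306.00 = 1.670 kJ/K.
ΔS_univ = −Q_H/T_H + Q_C/T_C = 0.285 kJ/K (> 0, since η = 0.297 < η_Carnot = 0.417).

ΔS_univ ≈ 0.285 kJ/K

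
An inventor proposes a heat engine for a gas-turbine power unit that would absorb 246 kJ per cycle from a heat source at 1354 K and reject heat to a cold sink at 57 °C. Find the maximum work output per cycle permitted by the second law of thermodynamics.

T_C = 57 °C → 57 + 273.15 = 330.15 K.
The upper bound on efficiency is η_max = 1 − T_C/T_H = 1 − 330.15/1354.00 = 0.7562.
W_max = η_max · Q_H = 0.7562 × 246 = 186 kJ.

W_max ≈ 186 kJ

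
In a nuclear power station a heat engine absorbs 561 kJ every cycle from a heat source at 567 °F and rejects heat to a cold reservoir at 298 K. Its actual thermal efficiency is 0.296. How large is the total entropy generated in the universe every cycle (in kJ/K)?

ΔS_univ ≈ 0.3417 kJ/K

T_H = 567 °F → (567 − 32) × 5/9 = 297.22 °C = 570.37 K.
W = η·Q_H = 0.296 × 561 = 166.1 kJ, so Q_C = Q_H − W = 394.9 kJ.
The hot reservoir loses entropy Q_H/T_H = 561/570.37 = 0.9836 kJ/K; the cold reservoir gains Q_C/T_C = 394.9/298.00 = 1.325 kJ/K.
ΔS_univ = −Q_H/T_H + Q_C/T_C = 0.3417 kJ/K (> 0, since η = 0.296 < η_Carnot = 0.478).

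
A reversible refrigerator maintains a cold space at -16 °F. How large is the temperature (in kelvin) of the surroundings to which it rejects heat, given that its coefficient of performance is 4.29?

T_H ≈ 304 K

T_C = -16 °F → (-16 − 32) × 5/9 = -26.67 °C = 246.48 K.
COP_R = T_C/(T_H − T_C) ⇒ T_H = T_C·(1 + 1/COP_R) = 246.48 × (1 + 1/4.29) = 304 K.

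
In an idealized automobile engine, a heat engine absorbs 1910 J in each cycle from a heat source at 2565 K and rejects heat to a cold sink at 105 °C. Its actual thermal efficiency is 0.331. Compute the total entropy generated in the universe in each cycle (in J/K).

T_C = 105 °C → 105 + 273.15 = 378.15 K.
W = η·Q_H = 0.331 × 1910 = 632.2 J, so Q_C = Q_H − W = 1278 J.
Reservoir entropy changes: ΔS_H = −Q_H/T_H = −1910/2565.00 = -0.7446 J/K and ΔS_C = +Q_C/T_C = 1278/378.15 = 3.379 J/K.
ΔS_univ = −Q_H/T_H + Q_C/T_C = 2.634 J/K (> 0, since η = 0.331 < η_Carnot = 0.853).

ΔS_univ ≈ 2.634 J/K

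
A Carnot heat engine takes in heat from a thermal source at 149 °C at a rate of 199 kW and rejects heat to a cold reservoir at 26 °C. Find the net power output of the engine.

Ẇ ≈ 58.0 kW

T_H = 149 °C → 149 + 273.15 = 422.15 K.
T_C = 26 °C → 26 + 273.15 = 299.15 K.
For a reversible engine, η = 1 − T_C/T_H = 1 − 299.15/422.15 = 0.2914.
W = η·Q_H = 0.2914 × 199 = 58.0 kW.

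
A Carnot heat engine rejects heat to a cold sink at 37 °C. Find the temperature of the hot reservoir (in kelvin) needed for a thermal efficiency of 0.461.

T_H ≈ 575 K

T_C = 37 °C → 37 + 273.15 = 310.15 K.
From η = 1 − T_C/T_H, solving for T_H gives T_H = T_C/(1 − η) = 310.15/(1 − 0.461) = 575 K.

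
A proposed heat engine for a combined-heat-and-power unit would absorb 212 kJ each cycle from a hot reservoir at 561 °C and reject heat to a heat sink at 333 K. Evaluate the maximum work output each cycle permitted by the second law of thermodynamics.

W_max ≈ 127.4 kJ

T_H = 561 °C → 561 + 273.15 = 834.15 K.
By the Carnot theorem, η_max = 1 − T_C/T_H = 1 − 333.00/834.15 = 0.6008.
W_max = η_max · Q_H = 0.6008 × 212 = 127.4 kJ.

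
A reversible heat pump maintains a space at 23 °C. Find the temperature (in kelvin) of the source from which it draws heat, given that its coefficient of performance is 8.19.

T_H = 23 °C → 23 + 273.15 = 296.15 K.
COP_HP = T_H/(T_H − T_C) ⇒ T_C = T_H·(COP_HP − 1)/COP_HP = 296.15 × (8.19 − 1)/8.19 = 260 K.

T_C ≈ 260 K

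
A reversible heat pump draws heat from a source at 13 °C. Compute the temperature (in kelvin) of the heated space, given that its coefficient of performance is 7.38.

T_C = 13 °C → 13 + 273.15 = 286.15 K.
COP_HP = T_H/(T_H − T_C) ⇒ T_H = T_C·COP_HP/(COP_HP − 1) = 286.15 × 7.38/(7.38 − 1) = 331.0 K.

T_H ≈ 331.0 K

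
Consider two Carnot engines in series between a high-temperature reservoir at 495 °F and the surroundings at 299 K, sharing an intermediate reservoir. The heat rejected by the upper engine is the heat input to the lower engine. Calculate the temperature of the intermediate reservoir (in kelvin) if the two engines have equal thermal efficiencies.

T_m ≈ 398.2 K

T_H = 495 °F → (495 − 32) × 5/9 = 257.22 °C = 530.37 K.
Equal efficiencies require 1 − T_m/T_H = 1 − T_C/T_m, i.e. T_m/T_H = T_C/T_m, so T_m = √(T_H·T_C) = √(530.37 × 299.00) = 398.2 K.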